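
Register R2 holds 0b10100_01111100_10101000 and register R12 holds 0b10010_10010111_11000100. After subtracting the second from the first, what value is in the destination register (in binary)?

Subtract column by column in base 2:
  0-0 → 0
  0-0 → 0
  0-1 → 1 (borrow)
  1-0-1 → 0
  0-0 → 0
  1-0 → 1
  0-1 → 1 (borrow)
  1-1-1 → 1 (borrow)
  0-1-1 → 0 (borrow)
  0-1-1 → 0 (borrow)
  1-1-1 → 1 (borrow)
  1-0-1 → 0
  1-1 → 0
  1-0 → 1
  1-0 → 1
  0-1 → 1 (borrow)
  0-0-1 → 1 (borrow)
  0-1-1 → 0 (borrow)
  1-0-1 → 0
  0-0 → 0
  1-1 → 0

0b11110010011100100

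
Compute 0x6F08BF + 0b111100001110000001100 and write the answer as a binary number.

0b100011010010010011001011

0x6F08BF = 0b11011110000100010111111 in binary.
Add column by column in base 2, right to left:
  1+0 = 1
  1+0 = 1
  1+1 = 0 carry 1
  1+1+1 = 1 carry 1
  1+0+1 = 0 carry 1
  1+0+1 = 0 carry 1
  0+0+1 = 1
  1+0 = 1
  0+0 = 0
  0+0 = 0
  0+1 = 1
  1+1 = 0 carry 1
  0+1+1 = 0 carry 1
  0+0+1 = 1
  0+0 = 0
  0+0 = 0
  1+0 = 1
  1+1 = 0 carry 1
  1+1+1 = 1 carry 1
  1+1+1 = 1 carry 1
  0+1+1 = 0 carry 1
  1+0+1 = 0 carry 1
  1+0+1 = 0 carry 1
  final carry 1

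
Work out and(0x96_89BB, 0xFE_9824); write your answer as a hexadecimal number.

AND each hex digit independently (no carries):
  9&F=9, 6&E=6, 8&9=8, 9&8=8, B&2=2, B&4=0

0x968820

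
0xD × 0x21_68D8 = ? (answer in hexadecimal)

Multiply each base-16 digit by 13, carrying:
  8×13 = 104 → write 8 carry 6
  D×13+6 = 175 → write F carry 10
  8×13+10 = 114 → write 2 carry 7
  6×13+7 = 85 → write 5 carry 5
  1×13+5 = 18 → write 2 carry 1
  2×13+1 = 27 → write B carry 1
  remaining carry: 1

0x1B252F8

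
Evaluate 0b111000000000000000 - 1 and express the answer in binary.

0b110111111111111111

The trailing 15 digits are 0, so subtracting 1 borrows through: they become 1 and the next digit up decrements.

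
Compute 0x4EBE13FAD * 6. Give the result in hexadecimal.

0x1D87477E0E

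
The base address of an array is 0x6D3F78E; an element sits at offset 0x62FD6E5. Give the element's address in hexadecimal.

Add column by column in base 16, right to left:
  E+5 = 3 carry 1
  8+E+1 = 7 carry 1
  7+6+1 = E
  F+D = C carry 1
  3+F+1 = 3 carry 1
  D+2+1 = 0 carry 1
  6+6+1 = D

0xD03CE73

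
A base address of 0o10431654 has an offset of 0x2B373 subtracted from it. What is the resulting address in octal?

0x2B373 = 0o531563 in octal.
Subtract column by column in base 8:
  4-3 → 1
  5-6 → 7 (borrow)
  6-5-1 → 0
  1-1 → 0
  3-3 → 0
  4-5 → 7 (borrow)
  0-0-1 → 7 (borrow)
  1-0-1 → 0

0o7700071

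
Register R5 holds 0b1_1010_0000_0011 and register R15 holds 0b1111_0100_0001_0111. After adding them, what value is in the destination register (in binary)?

0b10000111000011010

Add column by column in base 2, right to left:
  1+1 = 0 carry 1
  1+1+1 = 1 carry 1
  0+1+1 = 0 carry 1
  0+0+1 = 1
  0+1 = 1
  0+0 = 0
  0+0 = 0
  0+0 = 0
  0+0 = 0
  1+0 = 1
  0+1 = 1
  1+0 = 1
  1+1 = 0 carry 1
  0+1+1 = 0 carry 1
  0+1+1 = 0 carry 1
  0+1+1 = 0 carry 1
  final carry 1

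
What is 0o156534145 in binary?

Each octal digit is 3 bits: 1=001 5=101 6=110 5=101 3=011 4=100 1=001 4=100 5=101.

0b1101110101011100001100101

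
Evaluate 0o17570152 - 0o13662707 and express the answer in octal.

Subtract column by column in base 8:
  2-7 → 3 (borrow)
  5-0-1 → 4
  1-7 → 2 (borrow)
  0-2-1 → 5 (borrow)
  7-6-1 → 0
  5-6 → 7 (borrow)
  7-3-1 → 3
  1-1 → 0

0o3705243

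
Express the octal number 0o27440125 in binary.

0b10111100100000001010101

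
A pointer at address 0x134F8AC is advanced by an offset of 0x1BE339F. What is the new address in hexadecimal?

0x2F32C4B

Add column by column in base 16, right to left:
  C+F = B carry 1
  A+9+1 = 4 carry 1
  8+3+1 = C
  F+3 = 2 carry 1
  4+E+1 = 3 carry 1
  3+B+1 = F
  1+1 = 2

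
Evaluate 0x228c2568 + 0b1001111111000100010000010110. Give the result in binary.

0b101100100010000110100101111110

0x228c2568 = 0b100010100011000010010101101000 in binary.
Add column by column in base 2, right to left:
  0+0 = 0
  0+1 = 1
  0+1 = 1
  1+0 = 1
  0+1 = 1
  1+0 = 1
  1+0 = 1
  0+0 = 0
  1+0 = 1
  0+0 = 0
  1+1 = 0 carry 1
  0+0+1 = 1
  0+0 = 0
  1+0 = 1
  0+1 = 1
  0+0 = 0
  0+0 = 0
  0+0 = 0
  1+1 = 0 carry 1
  1+1+1 = 1 carry 1
  0+1+1 = 0 carry 1
  0+1+1 = 0 carry 1
  0+1+1 = 0 carry 1
  1+1+1 = 1 carry 1
  0+1+1 = 0 carry 1
  1+0+1 = 0 carry 1
  0+0+1 = 1
  0+1 = 1
  0+0 = 0
  1+0 = 1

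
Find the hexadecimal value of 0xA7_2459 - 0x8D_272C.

0x19FD2D

Subtract column by column in base 16:
  9-C → D (borrow)
  5-2-1 → 2
  4-7 → D (borrow)
  2-2-1 → F (borrow)
  7-D-1 → 9 (borrow)
  A-8-1 → 1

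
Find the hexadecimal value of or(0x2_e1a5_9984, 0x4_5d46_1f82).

0x6fde79f86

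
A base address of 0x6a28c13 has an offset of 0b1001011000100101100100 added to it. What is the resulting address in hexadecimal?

0x6c81577

0b1001011000100101100100 = 0x258964 in hexadecimal.
Add column by column in base 16, right to left:
  3+4 = 7
  1+6 = 7
  c+9 = 5 carry 1
  8+8+1 = 1 carry 1
  2+5+1 = 8
  a+2 = c
  6+0 = 6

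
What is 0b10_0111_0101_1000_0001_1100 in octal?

0o11654034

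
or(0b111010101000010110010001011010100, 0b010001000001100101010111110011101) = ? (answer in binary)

OR bit by bit (1 where either bit is 1):
  111010101000010110010001011010100
| 010001000001100101010111110011101
= 111011101001110111010111111011101

0b111011101001110111010111111011101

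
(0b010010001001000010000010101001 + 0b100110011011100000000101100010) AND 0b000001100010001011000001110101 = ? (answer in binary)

0b100000000010000000000001

Add column by column in base 2, right to left:
  1+0 = 1
  0+1 = 1
  0+0 = 0
  1+0 = 1
  0+0 = 0
  1+1 = 0 carry 1
  0+1+1 = 0 carry 1
  1+0+1 = 0 carry 1
  0+1+1 = 0 carry 1
  0+0+1 = 1
  0+0 = 0
  0+0 = 0
  0+0 = 0
  1+0 = 1
  0+0 = 0
  0+0 = 0
  0+0 = 0
  0+1 = 1
  1+1 = 0 carry 1
  0+1+1 = 0 carry 1
  0+0+1 = 1
  1+1 = 0 carry 1
  0+1+1 = 0 carry 1
  0+0+1 = 1
  0+0 = 0
  1+1 = 0 carry 1
  0+1+1 = 0 carry 1
  0+0+1 = 1
  1+0 = 1
  0+1 = 1
Sum = 0b111000100100100010001000001011; now AND with 0b000001100010001011000001110101:
  111000100100100010001000001011
& 000001100010001011000001110101
= 000000100000000010000000000001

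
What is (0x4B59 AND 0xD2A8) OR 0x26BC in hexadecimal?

0x66BC

0x4B59 AND 0xD2A8 = 0x4208.
Then OR with 0x26BC.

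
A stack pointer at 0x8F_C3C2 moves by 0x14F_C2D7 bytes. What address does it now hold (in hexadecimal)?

Add column by column in base 16, right to left:
  2+7 = 9
  C+D = 9 carry 1
  3+2+1 = 6
  C+C = 8 carry 1
  F+F+1 = F carry 1
  8+4+1 = D
  0+1 = 1

0x1DF8699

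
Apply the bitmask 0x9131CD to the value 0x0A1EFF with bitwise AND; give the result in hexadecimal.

0x0010CD

AND each hex digit independently (no carries):
  0&9=0, A&1=0, 1&3=1, E&1=0, F&C=C, F&D=D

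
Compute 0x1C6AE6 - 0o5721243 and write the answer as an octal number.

0o1144103

0x1C6AE6 = 0o7065346 in octal.
Subtract column by column in base 8:
  6-3 → 3
  4-4 → 0
  3-2 → 1
  5-1 → 4
  6-2 → 4
  0-7 → 1 (borrow)
  7-5-1 → 1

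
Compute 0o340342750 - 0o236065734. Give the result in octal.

Subtract column by column in base 8:
  0-4 → 4 (borrow)
  5-3-1 → 1
  7-7 → 0
  2-5 → 5 (borrow)
  4-6-1 → 5 (borrow)
  3-0-1 → 2
  0-6 → 2 (borrow)
  4-3-1 → 0
  3-2 → 1

0o102255014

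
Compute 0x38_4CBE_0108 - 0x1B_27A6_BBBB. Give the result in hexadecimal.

0x1D2517454D

Subtract column by column in base 16:
  8-B → D (borrow)
  0-B-1 → 4 (borrow)
  1-B-1 → 5 (borrow)
  0-B-1 → 4 (borrow)
  E-6-1 → 7
  B-A → 1
  C-7 → 5
  4-2 → 2
  8-B → D (borrow)
  3-1-1 → 1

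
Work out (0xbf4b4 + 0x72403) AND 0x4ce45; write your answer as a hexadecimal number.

0x805

Add column by column in base 16, right to left:
  4+3 = 7
  b+0 = b
  4+4 = 8
  f+2 = 1 carry 1
  b+7+1 = 3 carry 1
  final carry 1
Sum = 0x1318b7; now AND with 0x4ce45:
  1&0=0, 3&4=0, 1&c=0, 8&e=8, b&4=0, 7&5=5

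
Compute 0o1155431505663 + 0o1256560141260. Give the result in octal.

0o2434211647143

Add column by column in base 8, right to left:
  3+0 = 3
  6+6 = 4 carry 1
  6+2+1 = 1 carry 1
  5+1+1 = 7
  0+4 = 4
  5+1 = 6
  1+0 = 1
  3+6 = 1 carry 1
  4+5+1 = 2 carry 1
  5+6+1 = 4 carry 1
  5+5+1 = 3 carry 1
  1+2+1 = 4
  1+1 = 2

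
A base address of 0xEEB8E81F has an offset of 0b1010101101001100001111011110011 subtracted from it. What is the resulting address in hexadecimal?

0x9912C92C

0b1010101101001100001111011110011 = 0x55A61EF3 in hexadecimal.
Subtract column by column in base 16:
  F-3 → C
  1-F → 2 (borrow)
  8-E-1 → 9 (borrow)
  E-1-1 → C
  8-6 → 2
  B-A → 1
  E-5 → 9
  E-5 → 9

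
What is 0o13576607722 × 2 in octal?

0o27375417644

Multiply each base-8 digit by 2, carrying:
  2×2 = 4 → write 4
  2×2 = 4 → write 4
  7×2 = 14 → write 6 carry 1
  7×2+1 = 15 → write 7 carry 1
  0×2+1 = 1 → write 1
  6×2 = 12 → write 4 carry 1
  6×2+1 = 13 → write 5 carry 1
  7×2+1 = 15 → write 7 carry 1
  5×2+1 = 11 → write 3 carry 1
  3×2+1 = 7 → write 7
  1×2 = 2 → write 2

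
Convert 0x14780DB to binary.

0b1010001111000000011011011

Expand each hex digit to 4 bits: 1=0001 4=0100 7=0111 8=1000 0=0000 D=1101 B=1011.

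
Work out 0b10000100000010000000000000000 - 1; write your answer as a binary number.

0b10000100000001111111111111111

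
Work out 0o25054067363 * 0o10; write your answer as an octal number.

0o250540673630

Multiply each base-8 digit by 8, carrying:
  3×8 = 24 → write 0 carry 3
  6×8+3 = 51 → write 3 carry 6
  3×8+6 = 30 → write 6 carry 3
  7×8+3 = 59 → write 3 carry 7
  6×8+7 = 55 → write 7 carry 6
  0×8+6 = 6 → write 6
  4×8 = 32 → write 0 carry 4
  5×8+4 = 44 → write 4 carry 5
  0×8+5 = 5 → write 5
  5×8 = 40 → write 0 carry 5
  2×8+5 = 21 → write 5 carry 2
  remaining carry: 2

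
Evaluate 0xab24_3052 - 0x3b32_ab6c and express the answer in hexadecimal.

0x6ff184e6

Subtract column by column in base 16:
  2-c → 6 (borrow)
  5-6-1 → e (borrow)
  0-b-1 → 4 (borrow)
  3-a-1 → 8 (borrow)
  4-2-1 → 1
  2-3 → f (borrow)
  b-b-1 → f (borrow)
  a-3-1 → 6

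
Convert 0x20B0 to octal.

0o20260

Expand each hex digit to 4 bits: 2=0010 0=0000 B=1011 0=0000.
Group the bits in threes: 010 000 010 110 000 → 20260.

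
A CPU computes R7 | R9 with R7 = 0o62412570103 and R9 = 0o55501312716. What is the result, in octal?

0o77513772717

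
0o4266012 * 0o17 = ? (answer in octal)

Multiply each base-8 digit by 15, carrying:
  2×15 = 30 → write 6 carry 3
  1×15+3 = 18 → write 2 carry 2
  0×15+2 = 2 → write 2
  6×15 = 90 → write 2 carry 11
  6×15+11 = 101 → write 5 carry 12
  2×15+12 = 42 → write 2 carry 5
  4×15+5 = 65 → write 1 carry 8
  remaining carry: 10

0o101252226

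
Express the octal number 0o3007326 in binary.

0b11000000111011010110

Each octal digit is 3 bits: 3=011 0=000 0=000 7=111 3=011 2=010 6=110.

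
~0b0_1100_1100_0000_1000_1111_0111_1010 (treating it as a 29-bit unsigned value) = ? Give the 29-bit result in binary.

0b10011001111110111000010000101

Invert each bit: 01100110000001000111101111010 → 10011001111110111000010000101.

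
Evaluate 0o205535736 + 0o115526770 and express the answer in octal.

0o323264726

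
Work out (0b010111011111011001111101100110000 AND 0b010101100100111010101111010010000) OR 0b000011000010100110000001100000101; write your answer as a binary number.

0b10111000110111110101101100010101

0b010111011111011001111101100110000 AND 0b010101100100111010101111010010000 = 0b010101000100011000101101000010000.
Then OR with 0b000011000010100110000001100000101.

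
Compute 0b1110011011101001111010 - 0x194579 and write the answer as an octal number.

0o10072401

0b1110011011101001111010 = 0o16335172 in octal.
0x194579 = 0o6242571 in octal.
Subtract column by column in base 8:
  2-1 → 1
  7-7 → 0
  1-5 → 4 (borrow)
  5-2-1 → 2
  3-4 → 7 (borrow)
  3-2-1 → 0
  6-6 → 0
  1-0 → 1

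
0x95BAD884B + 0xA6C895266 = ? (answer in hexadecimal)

0x13C836DAB1

Add column by column in base 16, right to left:
  B+6 = 1 carry 1
  4+6+1 = B
  8+2 = A
  8+5 = D
  D+9 = 6 carry 1
  A+8+1 = 3 carry 1
  B+C+1 = 8 carry 1
  5+6+1 = C
  9+A = 3 carry 1
  final carry 1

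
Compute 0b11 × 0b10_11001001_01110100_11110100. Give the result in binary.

0b1000010111000101111011011100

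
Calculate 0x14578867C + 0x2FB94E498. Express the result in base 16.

Add column by column in base 16, right to left:
  C+8 = 4 carry 1
  7+9+1 = 1 carry 1
  6+4+1 = B
  8+E = 6 carry 1
  8+4+1 = D
  7+9 = 0 carry 1
  5+B+1 = 1 carry 1
  4+F+1 = 4 carry 1
  1+2+1 = 4

0x4410D6B14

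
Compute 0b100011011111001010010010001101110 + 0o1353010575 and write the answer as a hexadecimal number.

0b100011011111001010010010001101110 = 0x11BE5246E in hexadecimal.
0o1353010575 = 0xBAC117D in hexadecimal.
Add column by column in base 16, right to left:
  E+D = B carry 1
  6+7+1 = E
  4+1 = 5
  2+1 = 3
  5+C = 1 carry 1
  E+A+1 = 9 carry 1
  B+B+1 = 7 carry 1
  1+0+1 = 2
  1+0 = 1

0x1279135EB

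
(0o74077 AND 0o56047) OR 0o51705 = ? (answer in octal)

0o55747

0o74077 AND 0o56047 = 0o54047.
Then OR with 0o51705.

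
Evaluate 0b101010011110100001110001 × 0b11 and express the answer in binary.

0b1111111011011100101010011

Multiply each base-2 digit by 3, carrying:
  1×3 = 3 → write 1 carry 1
  0×3+1 = 1 → write 1
  0×3 = 0 → write 0
  0×3 = 0 → write 0
  1×3 = 3 → write 1 carry 1
  1×3+1 = 4 → write 0 carry 2
  1×3+2 = 5 → write 1 carry 2
  0×3+2 = 2 → write 0 carry 1
  0×3+1 = 1 → write 1
  0×3 = 0 → write 0
  0×3 = 0 → write 0
  1×3 = 3 → write 1 carry 1
  0×3+1 = 1 → write 1
  1×3 = 3 → write 1 carry 1
  1×3+1 = 4 → write 0 carry 2
  1×3+2 = 5 → write 1 carry 2
  1×3+2 = 5 → write 1 carry 2
  0×3+2 = 2 → write 0 carry 1
  0×3+1 = 1 → write 1
  1×3 = 3 → write 1 carry 1
  0×3+1 = 1 → write 1
  1×3 = 3 → write 1 carry 1
  0×3+1 = 1 → write 1
  1×3 = 3 → write 1 carry 1
  remaining carry: 1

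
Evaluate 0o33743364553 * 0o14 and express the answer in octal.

0o517251570404

Multiply each base-8 digit by 12, carrying:
  3×12 = 36 → write 4 carry 4
  5×12+4 = 64 → write 0 carry 8
  5×12+8 = 68 → write 4 carry 8
  4×12+8 = 56 → write 0 carry 7
  6×12+7 = 79 → write 7 carry 9
  3×12+9 = 45 → write 5 carry 5
  3×12+5 = 41 → write 1 carry 5
  4×12+5 = 53 → write 5 carry 6
  7×12+6 = 90 → write 2 carry 11
  3×12+11 = 47 → write 7 carry 5
  3×12+5 = 41 → write 1 carry 5
  remaining carry: 5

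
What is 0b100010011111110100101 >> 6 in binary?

Right shift by 6: drop the 6 least-significant bits.

0b100010011111110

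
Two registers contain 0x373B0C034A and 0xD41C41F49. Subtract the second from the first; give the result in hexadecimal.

Subtract column by column in base 16:
  A-9 → 1
  4-4 → 0
  3-F → 4 (borrow)
  0-1-1 → E (borrow)
  C-4-1 → 7
  0-C → 4 (borrow)
  B-1-1 → 9
  3-4 → F (borrow)
  7-D-1 → 9 (borrow)
  3-0-1 → 2

0x29F947E401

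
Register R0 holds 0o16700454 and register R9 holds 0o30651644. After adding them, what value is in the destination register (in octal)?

Add column by column in base 8, right to left:
  4+4 = 0 carry 1
  5+4+1 = 2 carry 1
  4+6+1 = 3 carry 1
  0+1+1 = 2
  0+5 = 5
  7+6 = 5 carry 1
  6+0+1 = 7
  1+3 = 4

0o47552320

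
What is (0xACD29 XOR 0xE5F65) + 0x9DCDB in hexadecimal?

0xE6F27

First 0xACD29 XOR 0xE5F65 = 0x4924C.
Add column by column in base 16, right to left:
  C+B = 7 carry 1
  4+D+1 = 2 carry 1
  2+C+1 = F
  9+D = 6 carry 1
  4+9+1 = E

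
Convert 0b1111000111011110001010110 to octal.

0o170736126

Group the bits in threes: 001 111 000 111 011 110 001 010 110 → 170736126.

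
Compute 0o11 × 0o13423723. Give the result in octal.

Multiply each base-8 digit by 9, carrying:
  3×9 = 27 → write 3 carry 3
  2×9+3 = 21 → write 5 carry 2
  7×9+2 = 65 → write 1 carry 8
  3×9+8 = 35 → write 3 carry 4
  2×9+4 = 22 → write 6 carry 2
  4×9+2 = 38 → write 6 carry 4
  3×9+4 = 31 → write 7 carry 3
  1×9+3 = 12 → write 4 carry 1
  remaining carry: 1

0o147663153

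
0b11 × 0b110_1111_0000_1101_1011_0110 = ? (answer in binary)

Multiply each base-2 digit by 3, carrying:
  0×3 = 0 → write 0
  1×3 = 3 → write 1 carry 1
  1×3+1 = 4 → write 0 carry 2
  0×3+2 = 2 → write 0 carry 1
  1×3+1 = 4 → write 0 carry 2
  1×3+2 = 5 → write 1 carry 2
  0×3+2 = 2 → write 0 carry 1
  1×3+1 = 4 → write 0 carry 2
  1×3+2 = 5 → write 1 carry 2
  0×3+2 = 2 → write 0 carry 1
  1×3+1 = 4 → write 0 carry 2
  1×3+2 = 5 → write 1 carry 2
  0×3+2 = 2 → write 0 carry 1
  0×3+1 = 1 → write 1
  0×3 = 0 → write 0
  0×3 = 0 → write 0
  1×3 = 3 → write 1 carry 1
  1×3+1 = 4 → write 0 carry 2
  1×3+2 = 5 → write 1 carry 2
  1×3+2 = 5 → write 1 carry 2
  0×3+2 = 2 → write 0 carry 1
  1×3+1 = 4 → write 0 carry 2
  1×3+2 = 5 → write 1 carry 2
  remaining carry: 10

0b1010011010010100100100010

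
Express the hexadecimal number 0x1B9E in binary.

0b1101110011110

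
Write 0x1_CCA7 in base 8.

0o346247

Expand each hex digit to 4 bits: 1=0001 C=1100 C=1100 A=1010 7=0111.
Group the bits in threes: 011 100 110 010 100 111 → 346247.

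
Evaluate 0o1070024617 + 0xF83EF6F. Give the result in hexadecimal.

0o1070024617 = 0x8E0298F in hexadecimal.
Add column by column in base 16, right to left:
  F+F = E carry 1
  8+6+1 = F
  9+F = 8 carry 1
  2+E+1 = 1 carry 1
  0+3+1 = 4
  E+8 = 6 carry 1
  8+F+1 = 8 carry 1
  final carry 1

0x186418FE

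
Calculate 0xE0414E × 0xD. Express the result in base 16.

0xB6350F6

Multiply each base-16 digit by 13, carrying:
  E×13 = 182 → write 6 carry 11
  4×13+11 = 63 → write F carry 3
  1×13+3 = 16 → write 0 carry 1
  4×13+1 = 53 → write 5 carry 3
  0×13+3 = 3 → write 3
  E×13 = 182 → write 6 carry 11
  remaining carry: B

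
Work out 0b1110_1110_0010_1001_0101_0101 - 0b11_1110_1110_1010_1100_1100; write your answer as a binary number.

Subtract column by column in base 2:
  1-0 → 1
  0-0 → 0
  1-1 → 0
  0-1 → 1 (borrow)
  1-0-1 → 0
  0-0 → 0
  1-1 → 0
  0-1 → 1 (borrow)
  1-0-1 → 0
  0-1 → 1 (borrow)
  0-0-1 → 1 (borrow)
  1-1-1 → 1 (borrow)
  0-0-1 → 1 (borrow)
  1-1-1 → 1 (borrow)
  0-1-1 → 0 (borrow)
  0-1-1 → 0 (borrow)
  0-0-1 → 1 (borrow)
  1-1-1 → 1 (borrow)
  1-1-1 → 1 (borrow)
  1-1-1 → 1 (borrow)
  0-1-1 → 0 (borrow)
  1-1-1 → 1 (borrow)
  1-0-1 → 0
  1-0 → 1

0b101011110011111010001001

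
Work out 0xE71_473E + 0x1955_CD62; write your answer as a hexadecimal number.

Add column by column in base 16, right to left:
  E+2 = 0 carry 1
  3+6+1 = A
  7+D = 4 carry 1
  4+C+1 = 1 carry 1
  1+5+1 = 7
  7+5 = C
  E+9 = 7 carry 1
  0+1+1 = 2

0x27C714A0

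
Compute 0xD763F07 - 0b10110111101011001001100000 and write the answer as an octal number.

0xD763F07 = 0o1535437407 in octal.
0b10110111101011001001100000 = 0o267531140 in octal.
Subtract column by column in base 8:
  7-0 → 7
  0-4 → 4 (borrow)
  4-1-1 → 2
  7-1 → 6
  3-3 → 0
  4-5 → 7 (borrow)
  5-7-1 → 5 (borrow)
  3-6-1 → 4 (borrow)
  5-2-1 → 2
  1-0 → 1

0o1245706247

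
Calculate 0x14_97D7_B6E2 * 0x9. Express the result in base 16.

0xB956956DF2

Multiply each base-16 digit by 9, carrying:
  2×9 = 18 → write 2 carry 1
  E×9+1 = 127 → write F carry 7
  6×9+7 = 61 → write D carry 3
  B×9+3 = 102 → write 6 carry 6
  7×9+6 = 69 → write 5 carry 4
  D×9+4 = 121 → write 9 carry 7
  7×9+7 = 70 → write 6 carry 4
  9×9+4 = 85 → write 5 carry 5
  4×9+5 = 41 → write 9 carry 2
  1×9+2 = 11 → write B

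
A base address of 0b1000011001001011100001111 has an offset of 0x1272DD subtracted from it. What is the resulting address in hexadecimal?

0xFA2432

0b1000011001001011100001111 = 0x10C970F in hexadecimal.
Subtract column by column in base 16:
  F-D → 2
  0-D → 3 (borrow)
  7-2-1 → 4
  9-7 → 2
  C-2 → A
  0-1 → F (borrow)
  1-0-1 → 0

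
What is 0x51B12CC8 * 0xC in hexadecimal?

0x3D44E1960

Multiply each base-16 digit by 12, carrying:
  8×12 = 96 → write 0 carry 6
  C×12+6 = 150 → write 6 carry 9
  C×12+9 = 153 → write 9 carry 9
  2×12+9 = 33 → write 1 carry 2
  1×12+2 = 14 → write E
  B×12 = 132 → write 4 carry 8
  1×12+8 = 20 → write 4 carry 1
  5×12+1 = 61 → write D carry 3
  remaining carry: 3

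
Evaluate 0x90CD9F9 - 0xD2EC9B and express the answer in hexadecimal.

0x839ED5E

Subtract column by column in base 16:
  9-B → E (borrow)
  F-9-1 → 5
  9-C → D (borrow)
  D-E-1 → E (borrow)
  C-2-1 → 9
  0-D → 3 (borrow)
  9-0-1 → 8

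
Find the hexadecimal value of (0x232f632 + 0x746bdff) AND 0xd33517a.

Add column by column in base 16, right to left:
  2+f = 1 carry 1
  3+f+1 = 3 carry 1
  6+d+1 = 4 carry 1
  f+b+1 = b carry 1
  2+6+1 = 9
  3+4 = 7
  2+7 = 9
Sum = 0x979b431; now AND with 0xd33517a:
  9&d=9, 7&3=3, 9&3=1, b&5=1, 4&1=0, 3&7=3, 1&a=0

0x9311030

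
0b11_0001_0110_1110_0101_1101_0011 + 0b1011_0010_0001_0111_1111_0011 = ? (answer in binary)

0b11110010001111110111000110

Add column by column in base 2, right to left:
  1+1 = 0 carry 1
  1+1+1 = 1 carry 1
  0+0+1 = 1
  0+0 = 0
  1+1 = 0 carry 1
  0+1+1 = 0 carry 1
  1+1+1 = 1 carry 1
  1+1+1 = 1 carry 1
  1+1+1 = 1 carry 1
  0+1+1 = 0 carry 1
  1+1+1 = 1 carry 1
  0+0+1 = 1
  0+1 = 1
  1+0 = 1
  1+0 = 1
  1+0 = 1
  0+0 = 0
  1+1 = 0 carry 1
  1+0+1 = 0 carry 1
  0+0+1 = 1
  1+1 = 0 carry 1
  0+1+1 = 0 carry 1
  0+0+1 = 1
  0+1 = 1
  1+0 = 1
  1+0 = 1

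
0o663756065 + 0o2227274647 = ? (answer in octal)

Add column by column in base 8, right to left:
  5+7 = 4 carry 1
  6+4+1 = 3 carry 1
  0+6+1 = 7
  6+4 = 2 carry 1
  5+7+1 = 5 carry 1
  7+2+1 = 2 carry 1
  3+7+1 = 3 carry 1
  6+2+1 = 1 carry 1
  6+2+1 = 1 carry 1
  0+2+1 = 3

0o3113252734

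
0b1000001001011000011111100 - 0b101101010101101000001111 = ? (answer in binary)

Subtract column by column in base 2:
  0-1 → 1 (borrow)
  0-1-1 → 0 (borrow)
  1-1-1 → 1 (borrow)
  1-1-1 → 1 (borrow)
  1-0-1 → 0
  1-0 → 1
  1-0 → 1
  1-0 → 1
  0-0 → 0
  0-1 → 1 (borrow)
  0-0-1 → 1 (borrow)
  0-1-1 → 0 (borrow)
  1-1-1 → 1 (borrow)
  1-0-1 → 0
  0-1 → 1 (borrow)
  1-0-1 → 0
  0-1 → 1 (borrow)
  0-0-1 → 1 (borrow)
  1-1-1 → 1 (borrow)
  0-0-1 → 1 (borrow)
  0-1-1 → 0 (borrow)
  0-1-1 → 0 (borrow)
  0-0-1 → 1 (borrow)
  0-1-1 → 0 (borrow)
  1-0-1 → 0

0b10011110101011011101101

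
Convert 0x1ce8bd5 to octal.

Expand each hex digit to 4 bits: 1=0001 c=1100 e=1110 8=1000 b=1011 d=1101 5=0101.
Group the bits in threes: 001 110 011 101 000 101 111 010 101 → 163505725.

0o163505725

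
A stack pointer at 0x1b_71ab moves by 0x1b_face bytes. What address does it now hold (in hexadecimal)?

0x376c79

Add column by column in base 16, right to left:
  b+e = 9 carry 1
  a+c+1 = 7 carry 1
  1+a+1 = c
  7+f = 6 carry 1
  b+b+1 = 7 carry 1
  1+1+1 = 3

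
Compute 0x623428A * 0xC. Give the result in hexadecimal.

Multiply each base-16 digit by 12, carrying:
  A×12 = 120 → write 8 carry 7
  8×12+7 = 103 → write 7 carry 6
  2×12+6 = 30 → write E carry 1
  4×12+1 = 49 → write 1 carry 3
  3×12+3 = 39 → write 7 carry 2
  2×12+2 = 26 → write A carry 1
  6×12+1 = 73 → write 9 carry 4
  remaining carry: 4

0x49A71E78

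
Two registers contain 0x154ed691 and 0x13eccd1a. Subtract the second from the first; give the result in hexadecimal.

Subtract column by column in base 16:
  1-a → 7 (borrow)
  9-1-1 → 7
  6-d → 9 (borrow)
  d-c-1 → 0
  e-c → 2
  4-e → 6 (borrow)
  5-3-1 → 1
  1-1 → 0

0x1620977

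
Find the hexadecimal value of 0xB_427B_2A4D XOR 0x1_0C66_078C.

0xA4E1D2DC1

XOR each hex digit independently (no carries):
  B^1=A, 4^0=4, 2^C=E, 7^6=1, B^6=D, 2^0=2, A^7=D, 4^8=C, D^C=1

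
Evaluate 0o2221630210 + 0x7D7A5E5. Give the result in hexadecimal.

0x1A1ED66D

0o2221630210 = 0x12473088 in hexadecimal.
Add column by column in base 16, right to left:
  8+5 = D
  8+E = 6 carry 1
  0+5+1 = 6
  3+A = D
  7+7 = E
  4+D = 1 carry 1
  2+7+1 = A
  1+0 = 1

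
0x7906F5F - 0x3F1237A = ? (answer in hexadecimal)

0x39F4BE5

Subtract column by column in base 16:
  F-A → 5
  5-7 → E (borrow)
  F-3-1 → B
  6-2 → 4
  0-1 → F (borrow)
  9-F-1 → 9 (borrow)
  7-3-1 → 3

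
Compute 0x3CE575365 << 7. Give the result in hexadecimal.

0x1E72BA9B280

7 bits is not a whole number of base-16 digits; in binary: 1111001110010101110101001101100101 << 7 = 11110011100101011101010011011001010000000.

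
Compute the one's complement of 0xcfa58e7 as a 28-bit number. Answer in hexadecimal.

Each hex digit d becomes f−d:
  c→3, f→0, a→5, 5→a, 8→7, e→1, 7→8

0x305a718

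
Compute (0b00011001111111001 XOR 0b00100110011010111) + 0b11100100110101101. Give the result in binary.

0b100100100011011011

First 0b00011001111111001 XOR 0b00100110011010111 = 0b00111111100101110.
Add column by column in base 2, right to left:
  0+1 = 1
  1+0 = 1
  1+1 = 0 carry 1
  1+1+1 = 1 carry 1
  0+0+1 = 1
  1+1 = 0 carry 1
  0+0+1 = 1
  0+1 = 1
  1+1 = 0 carry 1
  1+0+1 = 0 carry 1
  1+0+1 = 0 carry 1
  1+1+1 = 1 carry 1
  1+0+1 = 0 carry 1
  1+0+1 = 0 carry 1
  1+1+1 = 1 carry 1
  0+1+1 = 0 carry 1
  0+1+1 = 0 carry 1
  final carry 1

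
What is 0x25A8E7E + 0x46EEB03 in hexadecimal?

0x6C97981

Add column by column in base 16, right to left:
  E+3 = 1 carry 1
  7+0+1 = 8
  E+B = 9 carry 1
  8+E+1 = 7 carry 1
  A+E+1 = 9 carry 1
  5+6+1 = C
  2+4 = 6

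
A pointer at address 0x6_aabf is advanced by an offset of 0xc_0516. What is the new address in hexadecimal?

0x12afd5

Add column by column in base 16, right to left:
  f+6 = 5 carry 1
  b+1+1 = d
  a+5 = f
  a+0 = a
  6+c = 2 carry 1
  final carry 1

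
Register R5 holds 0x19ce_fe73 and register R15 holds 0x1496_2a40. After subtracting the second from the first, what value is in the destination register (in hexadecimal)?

Subtract column by column in base 16:
  3-0 → 3
  7-4 → 3
  e-a → 4
  f-2 → d
  e-6 → 8
  c-9 → 3
  9-4 → 5
  1-1 → 0

0x538d433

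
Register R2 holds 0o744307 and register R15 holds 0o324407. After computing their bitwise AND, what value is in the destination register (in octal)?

AND each oct digit independently (no carries):
  7&3=3, 4&2=0, 4&4=4, 3&4=0, 0&0=0, 7&7=7

0o304007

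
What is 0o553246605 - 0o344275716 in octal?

Subtract column by column in base 8:
  5-6 → 7 (borrow)
  0-1-1 → 6 (borrow)
  6-7-1 → 6 (borrow)
  6-5-1 → 0
  4-7 → 5 (borrow)
  2-2-1 → 7 (borrow)
  3-4-1 → 6 (borrow)
  5-4-1 → 0
  5-3 → 2

0o206750667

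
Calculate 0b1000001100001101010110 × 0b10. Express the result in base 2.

0b10000011000011010101100

Multiply each base-2 digit by 2, carrying:
  0×2 = 0 → write 0
  1×2 = 2 → write 0 carry 1
  1×2+1 = 3 → write 1 carry 1
  0×2+1 = 1 → write 1
  1×2 = 2 → write 0 carry 1
  0×2+1 = 1 → write 1
  1×2 = 2 → write 0 carry 1
  0×2+1 = 1 → write 1
  1×2 = 2 → write 0 carry 1
  1×2+1 = 3 → write 1 carry 1
  0×2+1 = 1 → write 1
  0×2 = 0 → write 0
  0×2 = 0 → write 0
  0×2 = 0 → write 0
  1×2 = 2 → write 0 carry 1
  1×2+1 = 3 → write 1 carry 1
  0×2+1 = 1 → write 1
  0×2 = 0 → write 0
  0×2 = 0 → write 0
  0×2 = 0 → write 0
  0×2 = 0 → write 0
  1×2 = 2 → write 0 carry 1
  remaining carry: 1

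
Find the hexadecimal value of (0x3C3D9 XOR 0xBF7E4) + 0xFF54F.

First 0x3C3D9 XOR 0xBF7E4 = 0x8343D.
Add column by column in base 16, right to left:
  D+F = C carry 1
  3+4+1 = 8
  4+5 = 9
  3+F = 2 carry 1
  8+F+1 = 8 carry 1
  final carry 1

0x18298C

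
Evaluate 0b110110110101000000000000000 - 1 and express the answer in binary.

0b110110110100111111111111111

The trailing 15 digits are 0, so subtracting 1 borrows through: they become 1 and the next digit up decrements.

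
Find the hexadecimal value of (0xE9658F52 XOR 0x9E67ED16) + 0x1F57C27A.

First 0xE9658F52 XOR 0x9E67ED16 = 0x77026244.
Add column by column in base 16, right to left:
  4+A = E
  4+7 = B
  2+2 = 4
  6+C = 2 carry 1
  2+7+1 = A
  0+5 = 5
  7+F = 6 carry 1
  7+1+1 = 9

0x965A24BE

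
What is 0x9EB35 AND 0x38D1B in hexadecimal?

0x18911

AND each hex digit independently (no carries):
  9&3=1, E&8=8, B&D=9, 3&1=1, 5&B=1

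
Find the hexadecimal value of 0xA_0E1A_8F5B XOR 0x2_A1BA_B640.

XOR each hex digit independently (no carries):
  A^2=8, 0^A=A, E^1=F, 1^B=A, A^A=0, 8^B=3, F^6=9, 5^4=1, B^0=B

0x8AFA0391B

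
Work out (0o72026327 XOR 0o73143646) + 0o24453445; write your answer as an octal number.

First 0o72026327 XOR 0o73143646 = 0o01165561.
Add column by column in base 8, right to left:
  1+5 = 6
  6+4 = 2 carry 1
  5+4+1 = 2 carry 1
  5+3+1 = 1 carry 1
  6+5+1 = 4 carry 1
  1+4+1 = 6
  1+4 = 5
  0+2 = 2

0o25641226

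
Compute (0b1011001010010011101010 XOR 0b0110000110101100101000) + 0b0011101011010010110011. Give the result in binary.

0b10000111000010001110101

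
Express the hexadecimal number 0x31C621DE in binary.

0b110001110001100010000111011110

Expand each hex digit to 4 bits: 3=0011 1=0001 C=1100 6=0110 2=0010 1=0001 D=1101 E=1110.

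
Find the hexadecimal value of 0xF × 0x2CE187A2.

0x2A136F27E

Multiply each base-16 digit by 15, carrying:
  2×15 = 30 → write E carry 1
  A×15+1 = 151 → write 7 carry 9
  7×15+9 = 114 → write 2 carry 7
  8×15+7 = 127 → write F carry 7
  1×15+7 = 22 → write 6 carry 1
  E×15+1 = 211 → write 3 carry 13
  C×15+13 = 193 → write 1 carry 12
  2×15+12 = 42 → write A carry 2
  remaining carry: 2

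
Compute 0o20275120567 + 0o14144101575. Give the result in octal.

Add column by column in base 8, right to left:
  7+5 = 4 carry 1
  6+7+1 = 6 carry 1
  5+5+1 = 3 carry 1
  0+1+1 = 2
  2+0 = 2
  1+1 = 2
  5+4 = 1 carry 1
  7+4+1 = 4 carry 1
  2+1+1 = 4
  0+4 = 4
  2+1 = 3

0o34441222364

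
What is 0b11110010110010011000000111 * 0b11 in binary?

0b1011011000010111001000010101

Multiply each base-2 digit by 3, carrying:
  1×3 = 3 → write 1 carry 1
  1×3+1 = 4 → write 0 carry 2
  1×3+2 = 5 → write 1 carry 2
  0×3+2 = 2 → write 0 carry 1
  0×3+1 = 1 → write 1
  0×3 = 0 → write 0
  0×3 = 0 → write 0
  0×3 = 0 → write 0
  0×3 = 0 → write 0
  1×3 = 3 → write 1 carry 1
  1×3+1 = 4 → write 0 carry 2
  0×3+2 = 2 → write 0 carry 1
  0×3+1 = 1 → write 1
  1×3 = 3 → write 1 carry 1
  0×3+1 = 1 → write 1
  0×3 = 0 → write 0
  1×3 = 3 → write 1 carry 1
  1×3+1 = 4 → write 0 carry 2
  0×3+2 = 2 → write 0 carry 1
  1×3+1 = 4 → write 0 carry 2
  0×3+2 = 2 → write 0 carry 1
  0×3+1 = 1 → write 1
  1×3 = 3 → write 1 carry 1
  1×3+1 = 4 → write 0 carry 2
  1×3+2 = 5 → write 1 carry 2
  1×3+2 = 5 → write 1 carry 2
  remaining carry: 10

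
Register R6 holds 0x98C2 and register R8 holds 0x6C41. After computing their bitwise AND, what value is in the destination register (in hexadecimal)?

AND each hex digit independently (no carries):
  9&6=0, 8&C=8, C&4=4, 2&1=0

0x0840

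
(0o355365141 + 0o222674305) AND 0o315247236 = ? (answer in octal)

0o200241006

Add column by column in base 8, right to left:
  1+5 = 6
  4+0 = 4
  1+3 = 4
  5+4 = 1 carry 1
  6+7+1 = 6 carry 1
  3+6+1 = 2 carry 1
  5+2+1 = 0 carry 1
  5+2+1 = 0 carry 1
  3+2+1 = 6
Sum = 0o600261446; now AND with 0o315247236:
  6&3=2, 0&1=0, 0&5=0, 2&2=2, 6&4=4, 1&7=1, 4&2=0, 4&3=0, 6&6=6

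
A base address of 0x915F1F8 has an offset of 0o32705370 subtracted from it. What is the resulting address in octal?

0x915F1F8 = 0o1105370770 in octal.
Subtract column by column in base 8:
  0-0 → 0
  7-7 → 0
  7-3 → 4
  0-5 → 3 (borrow)
  7-0-1 → 6
  3-7 → 4 (borrow)
  5-2-1 → 2
  0-3 → 5 (borrow)
  1-0-1 → 0
  1-0 → 1

0o1052463400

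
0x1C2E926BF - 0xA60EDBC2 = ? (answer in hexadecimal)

0x11CDA4AFD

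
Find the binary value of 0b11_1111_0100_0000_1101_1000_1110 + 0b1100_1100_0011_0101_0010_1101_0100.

Add column by column in base 2, right to left:
  0+0 = 0
  1+0 = 1
  1+1 = 0 carry 1
  1+0+1 = 0 carry 1
  0+1+1 = 0 carry 1
  0+0+1 = 1
  0+1 = 1
  1+1 = 0 carry 1
  1+0+1 = 0 carry 1
  0+1+1 = 0 carry 1
  1+0+1 = 0 carry 1
  1+0+1 = 0 carry 1
  0+1+1 = 0 carry 1
  0+0+1 = 1
  0+1 = 1
  0+0 = 0
  0+1 = 1
  0+1 = 1
  1+0 = 1
  0+0 = 0
  1+0 = 1
  1+0 = 1
  1+1 = 0 carry 1
  1+1+1 = 1 carry 1
  1+0+1 = 0 carry 1
  1+0+1 = 0 carry 1
  0+1+1 = 0 carry 1
  0+1+1 = 0 carry 1
  final carry 1

0b10000101101110110000001100010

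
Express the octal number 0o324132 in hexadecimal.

0x1A85A

Each octal digit is 3 bits: 3=011 2=010 4=100 1=001 3=011 2=010.
Group the bits into nibbles: 0001 1010 1000 0101 1010 → 1A85A.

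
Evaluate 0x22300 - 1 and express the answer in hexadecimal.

The trailing 2 digits are 0, so subtracting 1 borrows through: they become F and the next digit up decrements.

0x222FF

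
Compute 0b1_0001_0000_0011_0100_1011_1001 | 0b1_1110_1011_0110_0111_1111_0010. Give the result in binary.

0b1111110110111011111111011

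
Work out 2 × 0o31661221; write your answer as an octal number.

0o63542442

Multiply each base-8 digit by 2, carrying:
  1×2 = 2 → write 2
  2×2 = 4 → write 4
  2×2 = 4 → write 4
  1×2 = 2 → write 2
  6×2 = 12 → write 4 carry 1
  6×2+1 = 13 → write 5 carry 1
  1×2+1 = 3 → write 3
  3×2 = 6 → write 6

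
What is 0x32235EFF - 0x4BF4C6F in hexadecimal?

0x2D641290

Subtract column by column in base 16:
  F-F → 0
  F-6 → 9
  E-C → 2
  5-4 → 1
  3-F → 4 (borrow)
  2-B-1 → 6 (borrow)
  2-4-1 → D (borrow)
  3-0-1 → 2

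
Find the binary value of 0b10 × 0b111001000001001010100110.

Multiply each base-2 digit by 2, carrying:
  0×2 = 0 → write 0
  1×2 = 2 → write 0 carry 1
  1×2+1 = 3 → write 1 carry 1
  0×2+1 = 1 → write 1
  0×2 = 0 → write 0
  1×2 = 2 → write 0 carry 1
  0×2+1 = 1 → write 1
  1×2 = 2 → write 0 carry 1
  0×2+1 = 1 → write 1
  1×2 = 2 → write 0 carry 1
  0×2+1 = 1 → write 1
  0×2 = 0 → write 0
  1×2 = 2 → write 0 carry 1
  0×2+1 = 1 → write 1
  0×2 = 0 → write 0
  0×2 = 0 → write 0
  0×2 = 0 → write 0
  0×2 = 0 → write 0
  1×2 = 2 → write 0 carry 1
  0×2+1 = 1 → write 1
  0×2 = 0 → write 0
  1×2 = 2 → write 0 carry 1
  1×2+1 = 3 → write 1 carry 1
  1×2+1 = 3 → write 1 carry 1
  remaining carry: 1

0b1110010000010010101001100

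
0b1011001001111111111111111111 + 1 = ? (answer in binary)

0b1011001010000000000000000000

The trailing 19 digits are 1 (max in base 2), so adding 1 cascades: they roll to 0 and the next digit up increments.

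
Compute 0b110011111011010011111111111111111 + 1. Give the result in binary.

The trailing 17 digits are 1 (max in base 2), so adding 1 cascades: they roll to 0 and the next digit up increments.

0b110011111011010100000000000000000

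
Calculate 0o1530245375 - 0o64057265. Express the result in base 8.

Subtract column by column in base 8:
  5-5 → 0
  7-6 → 1
  3-2 → 1
  5-7 → 6 (borrow)
  4-5-1 → 6 (borrow)
  2-0-1 → 1
  0-4 → 4 (borrow)
  3-6-1 → 4 (borrow)
  5-0-1 → 4
  1-0 → 1

0o1444166110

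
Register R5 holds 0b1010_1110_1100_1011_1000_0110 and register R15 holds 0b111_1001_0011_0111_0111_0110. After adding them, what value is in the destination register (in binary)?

Add column by column in base 2, right to left:
  0+0 = 0
  1+1 = 0 carry 1
  1+1+1 = 1 carry 1
  0+0+1 = 1
  0+1 = 1
  0+1 = 1
  0+1 = 1
  1+0 = 1
  1+1 = 0 carry 1
  1+1+1 = 1 carry 1
  0+1+1 = 0 carry 1
  1+0+1 = 0 carry 1
  0+1+1 = 0 carry 1
  0+1+1 = 0 carry 1
  1+0+1 = 0 carry 1
  1+0+1 = 0 carry 1
  0+1+1 = 0 carry 1
  1+0+1 = 0 carry 1
  1+0+1 = 0 carry 1
  1+1+1 = 1 carry 1
  0+1+1 = 0 carry 1
  1+1+1 = 1 carry 1
  0+1+1 = 0 carry 1
  1+0+1 = 0 carry 1
  final carry 1

0b1001010000000001011111100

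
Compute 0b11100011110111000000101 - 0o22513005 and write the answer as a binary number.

0b1001110101100000000000

0o22513005 = 0b10010101001011000000101 in binary.
Subtract column by column in base 2:
  1-1 → 0
  0-0 → 0
  1-1 → 0
  0-0 → 0
  0-0 → 0
  0-0 → 0
  0-0 → 0
  0-0 → 0
  0-0 → 0
  1-1 → 0
  1-1 → 0
  1-0 → 1
  0-1 → 1 (borrow)
  1-0-1 → 0
  1-0 → 1
  1-1 → 0
  1-0 → 1
  0-1 → 1 (borrow)
  0-0-1 → 1 (borrow)
  0-1-1 → 0 (borrow)
  1-0-1 → 0
  1-0 → 1
  1-1 → 0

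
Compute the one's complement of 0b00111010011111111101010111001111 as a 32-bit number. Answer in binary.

0b11000101100000000010101000110000

Invert each bit: 00111010011111111101010111001111 → 11000101100000000010101000110000.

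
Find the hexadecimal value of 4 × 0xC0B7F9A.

0x302DFE68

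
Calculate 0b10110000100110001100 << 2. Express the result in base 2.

0b1011000010011000110000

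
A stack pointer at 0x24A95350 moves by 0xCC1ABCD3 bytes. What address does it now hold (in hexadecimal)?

0xF0C41023

Add column by column in base 16, right to left:
  0+3 = 3
  5+D = 2 carry 1
  3+C+1 = 0 carry 1
  5+B+1 = 1 carry 1
  9+A+1 = 4 carry 1
  A+1+1 = C
  4+C = 0 carry 1
  2+C+1 = F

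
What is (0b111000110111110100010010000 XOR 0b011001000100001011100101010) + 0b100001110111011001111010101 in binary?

0b1000011101011011001110001111

First 0b111000110111110100010010000 XOR 0b011001000100001011100101010 = 0b100001110011111111110111010.
Add column by column in base 2, right to left:
  0+1 = 1
  1+0 = 1
  0+1 = 1
  1+0 = 1
  1+1 = 0 carry 1
  1+0+1 = 0 carry 1
  0+1+1 = 0 carry 1
  1+1+1 = 1 carry 1
  1+1+1 = 1 carry 1
  1+1+1 = 1 carry 1
  1+0+1 = 0 carry 1
  1+0+1 = 0 carry 1
  1+1+1 = 1 carry 1
  1+1+1 = 1 carry 1
  1+0+1 = 0 carry 1
  1+1+1 = 1 carry 1
  1+1+1 = 1 carry 1
  0+1+1 = 0 carry 1
  0+0+1 = 1
  1+1 = 0 carry 1
  1+1+1 = 1 carry 1
  1+1+1 = 1 carry 1
  0+0+1 = 1
  0+0 = 0
  0+0 = 0
  0+0 = 0
  1+1 = 0 carry 1
  final carry 1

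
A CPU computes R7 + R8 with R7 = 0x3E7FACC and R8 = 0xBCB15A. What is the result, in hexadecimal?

0x4A4AC26

Add column by column in base 16, right to left:
  C+A = 6 carry 1
  C+5+1 = 2 carry 1
  A+1+1 = C
  F+B = A carry 1
  7+C+1 = 4 carry 1
  E+B+1 = A carry 1
  3+0+1 = 4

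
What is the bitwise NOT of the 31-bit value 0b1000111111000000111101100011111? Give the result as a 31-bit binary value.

0b0111000000111111000010011100000

Invert each bit: 1000111111000000111101100011111 → 0111000000111111000010011100000.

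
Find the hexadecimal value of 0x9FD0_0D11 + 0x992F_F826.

Add column by column in base 16, right to left:
  1+6 = 7
  1+2 = 3
  D+8 = 5 carry 1
  0+F+1 = 0 carry 1
  0+F+1 = 0 carry 1
  D+2+1 = 0 carry 1
  F+9+1 = 9 carry 1
  9+9+1 = 3 carry 1
  final carry 1

0x139000537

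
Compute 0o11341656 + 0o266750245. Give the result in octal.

Add column by column in base 8, right to left:
  6+5 = 3 carry 1
  5+4+1 = 2 carry 1
  6+2+1 = 1 carry 1
  1+0+1 = 2
  4+5 = 1 carry 1
  3+7+1 = 3 carry 1
  1+6+1 = 0 carry 1
  1+6+1 = 0 carry 1
  0+2+1 = 3

0o300312123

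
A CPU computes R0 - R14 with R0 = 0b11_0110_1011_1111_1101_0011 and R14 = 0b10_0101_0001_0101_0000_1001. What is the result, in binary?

0b100011010101011001010

Subtract column by column in base 2:
  1-1 → 0
  1-0 → 1
  0-0 → 0
  0-1 → 1 (borrow)
  1-0-1 → 0
  0-0 → 0
  1-0 → 1
  1-0 → 1
  1-1 → 0
  1-0 → 1
  1-1 → 0
  1-0 → 1
  1-1 → 0
  1-0 → 1
  0-0 → 0
  1-0 → 1
  0-1 → 1 (borrow)
  1-0-1 → 0
  1-1 → 0
  0-0 → 0
  1-0 → 1
  1-1 → 0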